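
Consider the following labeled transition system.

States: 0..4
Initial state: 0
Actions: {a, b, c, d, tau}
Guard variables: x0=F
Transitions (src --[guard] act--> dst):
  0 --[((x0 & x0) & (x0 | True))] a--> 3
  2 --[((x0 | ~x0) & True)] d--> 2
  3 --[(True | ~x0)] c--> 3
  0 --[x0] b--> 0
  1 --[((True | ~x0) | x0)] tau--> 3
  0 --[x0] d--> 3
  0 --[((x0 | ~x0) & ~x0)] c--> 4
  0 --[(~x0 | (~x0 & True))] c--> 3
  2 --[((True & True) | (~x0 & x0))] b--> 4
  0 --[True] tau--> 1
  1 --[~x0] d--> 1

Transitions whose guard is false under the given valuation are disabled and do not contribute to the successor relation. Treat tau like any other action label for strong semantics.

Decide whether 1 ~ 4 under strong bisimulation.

Answer: NOT BISIMILAR

Analysis:
Compute ~ classes (split until stable):
  P[0] = {{0,1,2,3,4}}
  P[1] = {{0},{1},{2},{3},{4}}
stable after 2 split(s): 5 block(s)
1∈{1}, 4∈{4}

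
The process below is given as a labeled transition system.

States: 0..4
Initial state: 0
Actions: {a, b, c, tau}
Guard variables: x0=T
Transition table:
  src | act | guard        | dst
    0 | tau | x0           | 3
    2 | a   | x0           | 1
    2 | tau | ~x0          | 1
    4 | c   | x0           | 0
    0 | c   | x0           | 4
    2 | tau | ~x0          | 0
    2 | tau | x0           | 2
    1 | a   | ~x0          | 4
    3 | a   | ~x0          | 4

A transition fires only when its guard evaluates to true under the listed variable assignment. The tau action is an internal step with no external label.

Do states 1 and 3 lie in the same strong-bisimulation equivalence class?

Answer: BISIMILAR

Analysis:
Refine partition for ~:
  P[0] = {{0,1,2,3,4}}
  P[1] = {{0},{1,3},{2},{4}}
stable after 2 split(s): 4 block(s)
1∈{1,3}, 3∈{1,3}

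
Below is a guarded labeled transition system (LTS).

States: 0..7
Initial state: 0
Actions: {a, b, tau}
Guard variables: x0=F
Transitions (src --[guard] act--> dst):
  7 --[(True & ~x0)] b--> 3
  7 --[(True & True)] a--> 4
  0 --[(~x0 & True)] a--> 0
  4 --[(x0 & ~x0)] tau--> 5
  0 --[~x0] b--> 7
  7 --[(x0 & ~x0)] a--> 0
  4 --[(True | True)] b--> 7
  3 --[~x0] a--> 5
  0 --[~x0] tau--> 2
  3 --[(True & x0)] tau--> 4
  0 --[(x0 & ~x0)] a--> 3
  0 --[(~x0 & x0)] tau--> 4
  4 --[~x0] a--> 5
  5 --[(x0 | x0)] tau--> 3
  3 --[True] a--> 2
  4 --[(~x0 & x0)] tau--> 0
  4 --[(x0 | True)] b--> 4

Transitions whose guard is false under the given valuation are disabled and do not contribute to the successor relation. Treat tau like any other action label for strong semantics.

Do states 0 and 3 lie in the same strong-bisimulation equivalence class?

Answer: NOT BISIMILAR

Analysis:
Refine partition for ~:
  round 0: {{0,1,2,3,4,5,6,7}}
  round 1: {{0},{1,2,5,6},{3},{4,7}}
  round 2: {{0},{1,2,5,6},{3},{4},{7}}
Fixed point at round 3; 5 class(es).
class of 0: {0}; class of 3: {3}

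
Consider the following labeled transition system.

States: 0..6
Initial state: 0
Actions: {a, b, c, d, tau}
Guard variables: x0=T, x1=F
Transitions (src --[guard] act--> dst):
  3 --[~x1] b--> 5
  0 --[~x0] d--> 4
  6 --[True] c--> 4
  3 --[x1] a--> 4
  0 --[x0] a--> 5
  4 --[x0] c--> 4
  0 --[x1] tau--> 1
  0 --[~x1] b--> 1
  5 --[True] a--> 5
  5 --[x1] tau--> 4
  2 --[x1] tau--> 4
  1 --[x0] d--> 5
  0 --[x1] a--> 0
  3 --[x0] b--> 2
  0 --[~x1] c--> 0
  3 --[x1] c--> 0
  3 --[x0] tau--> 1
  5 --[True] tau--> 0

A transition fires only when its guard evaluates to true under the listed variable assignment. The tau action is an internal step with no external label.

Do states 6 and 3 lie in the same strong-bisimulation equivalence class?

Bisimulation quotient by refinement:
  π0 = {{0,1,2,3,4,5,6}}
  π1 = {{0},{1},{2},{3},{4,6},{5}}
Fixed point at round 2; 6 class(es).
class of 6: {4,6}; class of 3: {3}

Answer: NOT BISIMILAR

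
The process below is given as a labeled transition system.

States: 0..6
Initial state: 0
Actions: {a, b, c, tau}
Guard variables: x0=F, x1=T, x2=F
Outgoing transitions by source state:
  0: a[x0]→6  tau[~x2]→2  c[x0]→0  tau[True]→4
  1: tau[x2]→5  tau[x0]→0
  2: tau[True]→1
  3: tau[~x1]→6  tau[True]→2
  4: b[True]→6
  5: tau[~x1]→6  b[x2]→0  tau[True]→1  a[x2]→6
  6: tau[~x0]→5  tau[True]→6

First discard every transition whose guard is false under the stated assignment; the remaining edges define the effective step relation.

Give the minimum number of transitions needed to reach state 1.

BFS to 1:
  L0 = {0}
  L1 = {2,4}
  L2 = {1,6}
depth(1)=2, e.g. tau·tau

Answer: 2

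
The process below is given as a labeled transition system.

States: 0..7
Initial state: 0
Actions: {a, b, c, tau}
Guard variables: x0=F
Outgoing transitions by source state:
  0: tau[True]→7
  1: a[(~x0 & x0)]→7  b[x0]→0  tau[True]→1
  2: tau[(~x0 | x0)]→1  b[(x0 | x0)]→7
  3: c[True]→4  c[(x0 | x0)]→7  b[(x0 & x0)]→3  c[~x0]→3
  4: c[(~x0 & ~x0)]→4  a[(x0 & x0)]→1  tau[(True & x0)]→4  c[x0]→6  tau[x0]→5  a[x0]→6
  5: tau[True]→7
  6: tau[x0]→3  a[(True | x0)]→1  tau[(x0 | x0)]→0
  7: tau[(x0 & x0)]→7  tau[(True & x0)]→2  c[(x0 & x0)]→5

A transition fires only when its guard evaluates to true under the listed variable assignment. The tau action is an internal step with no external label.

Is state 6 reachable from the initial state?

Answer: UNREACHABLE

Working:
Guard filter leaves 8 enabled edge(s).
L0 = {0}
L1 = {7}  total {0,7}
R = {0,7}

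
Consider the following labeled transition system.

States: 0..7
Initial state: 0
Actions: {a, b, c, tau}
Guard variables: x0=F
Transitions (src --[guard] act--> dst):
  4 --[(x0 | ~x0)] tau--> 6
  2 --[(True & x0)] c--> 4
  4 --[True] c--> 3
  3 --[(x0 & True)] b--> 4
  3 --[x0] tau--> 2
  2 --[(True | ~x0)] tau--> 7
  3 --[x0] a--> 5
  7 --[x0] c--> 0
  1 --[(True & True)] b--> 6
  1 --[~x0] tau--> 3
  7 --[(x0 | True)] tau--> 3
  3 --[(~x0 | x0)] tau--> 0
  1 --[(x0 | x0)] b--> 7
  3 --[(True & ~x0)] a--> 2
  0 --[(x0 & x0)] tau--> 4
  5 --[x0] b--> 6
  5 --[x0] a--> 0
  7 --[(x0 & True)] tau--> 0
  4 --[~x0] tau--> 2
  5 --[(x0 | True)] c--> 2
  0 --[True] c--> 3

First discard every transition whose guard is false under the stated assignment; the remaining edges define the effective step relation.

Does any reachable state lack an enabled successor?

Answer: DEADLOCK-FREE

Working:
R = {0,2,3,7}
  0: c→3  [deg 1]
  2: tau→7  [deg 1]
  3: a→2  tau→0  [deg 2]
  7: tau→3  [deg 1]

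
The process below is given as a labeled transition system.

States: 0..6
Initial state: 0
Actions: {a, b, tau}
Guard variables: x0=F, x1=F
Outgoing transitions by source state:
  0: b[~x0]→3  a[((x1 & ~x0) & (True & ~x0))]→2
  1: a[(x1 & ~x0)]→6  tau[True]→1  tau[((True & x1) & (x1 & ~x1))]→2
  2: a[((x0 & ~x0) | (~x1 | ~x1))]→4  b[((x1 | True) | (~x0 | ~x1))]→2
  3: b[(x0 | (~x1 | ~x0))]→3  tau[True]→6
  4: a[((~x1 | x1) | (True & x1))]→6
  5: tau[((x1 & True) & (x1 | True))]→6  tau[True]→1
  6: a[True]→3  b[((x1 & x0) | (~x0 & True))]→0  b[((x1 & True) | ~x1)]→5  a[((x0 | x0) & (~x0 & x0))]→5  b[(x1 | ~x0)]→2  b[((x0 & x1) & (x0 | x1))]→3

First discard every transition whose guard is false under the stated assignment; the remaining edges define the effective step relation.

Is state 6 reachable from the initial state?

Answer: REACHABLE

Working:
12 transition(s) survive guard evaluation.
Layer 0: {0}
Layer 1: {3}  total {0,3}
Layer 2: {6}  total {0,3,6}
Layer 3: {2,5}  total {0,2,3,5,6}
Layer 4: {1,4}  total {0,1,2,3,4,5,6}
Reach set: {0,1,2,3,4,5,6}
witness 6: b·tau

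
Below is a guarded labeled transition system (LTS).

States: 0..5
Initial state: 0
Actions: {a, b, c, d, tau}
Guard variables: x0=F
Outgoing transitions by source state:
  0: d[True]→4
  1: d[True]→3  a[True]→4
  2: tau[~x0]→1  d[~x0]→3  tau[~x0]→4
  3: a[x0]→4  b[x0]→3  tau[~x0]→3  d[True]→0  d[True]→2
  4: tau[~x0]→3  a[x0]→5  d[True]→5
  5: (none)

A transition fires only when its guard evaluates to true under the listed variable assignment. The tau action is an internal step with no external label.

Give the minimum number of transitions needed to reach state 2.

Answer: 3

Working:
BFS to 2:
  L0 = {0}
  L1 = {4}
  L2 = {3,5}
  L3 = {2}
2 enters at depth 3; path d·tau·d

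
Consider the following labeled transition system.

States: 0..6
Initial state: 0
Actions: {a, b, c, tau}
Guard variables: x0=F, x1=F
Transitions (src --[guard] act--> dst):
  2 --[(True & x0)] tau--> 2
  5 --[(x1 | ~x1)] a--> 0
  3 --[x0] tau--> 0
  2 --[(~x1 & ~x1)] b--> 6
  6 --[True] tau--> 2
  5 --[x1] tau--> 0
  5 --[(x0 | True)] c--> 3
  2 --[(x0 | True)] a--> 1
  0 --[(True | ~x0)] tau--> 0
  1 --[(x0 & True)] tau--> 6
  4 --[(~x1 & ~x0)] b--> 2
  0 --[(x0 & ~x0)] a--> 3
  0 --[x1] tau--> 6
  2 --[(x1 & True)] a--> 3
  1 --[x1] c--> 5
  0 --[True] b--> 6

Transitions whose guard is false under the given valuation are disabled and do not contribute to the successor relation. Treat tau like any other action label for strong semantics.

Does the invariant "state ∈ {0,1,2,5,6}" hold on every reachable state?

Safe = {0,1,2,5,6}
Reach set: {0,1,2,6}
  0: safe
  1: safe
  2: safe
  6: safe

Answer: INVARIANT HOLDS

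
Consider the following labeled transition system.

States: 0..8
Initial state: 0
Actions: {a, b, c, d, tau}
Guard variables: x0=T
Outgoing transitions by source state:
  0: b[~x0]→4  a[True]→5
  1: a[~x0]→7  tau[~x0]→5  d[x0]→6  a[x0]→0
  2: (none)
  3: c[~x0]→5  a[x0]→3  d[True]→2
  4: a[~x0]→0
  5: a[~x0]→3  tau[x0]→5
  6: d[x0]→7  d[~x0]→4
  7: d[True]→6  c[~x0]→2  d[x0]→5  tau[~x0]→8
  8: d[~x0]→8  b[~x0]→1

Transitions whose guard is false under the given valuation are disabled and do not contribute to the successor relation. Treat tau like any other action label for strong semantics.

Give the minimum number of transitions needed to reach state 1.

Answer: UNREACHABLE

Trace:
BFS to 1:
  depth 0: {0}
  depth 1: {5}
1 never appears.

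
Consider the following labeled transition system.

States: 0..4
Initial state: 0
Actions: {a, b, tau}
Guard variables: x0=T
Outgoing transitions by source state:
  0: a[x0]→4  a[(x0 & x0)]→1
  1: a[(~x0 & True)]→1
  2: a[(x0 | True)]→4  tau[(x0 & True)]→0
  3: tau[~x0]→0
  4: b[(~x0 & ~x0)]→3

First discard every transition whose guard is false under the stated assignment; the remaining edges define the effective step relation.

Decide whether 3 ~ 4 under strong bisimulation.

Refine partition for ~:
  π0 = {{0,1,2,3,4}}
  π1 = {{0},{1,3,4},{2}}
Fixed point at round 2; 3 class(es).
[3]={1,3,4}  [4]={1,3,4}

Answer: BISIMILAR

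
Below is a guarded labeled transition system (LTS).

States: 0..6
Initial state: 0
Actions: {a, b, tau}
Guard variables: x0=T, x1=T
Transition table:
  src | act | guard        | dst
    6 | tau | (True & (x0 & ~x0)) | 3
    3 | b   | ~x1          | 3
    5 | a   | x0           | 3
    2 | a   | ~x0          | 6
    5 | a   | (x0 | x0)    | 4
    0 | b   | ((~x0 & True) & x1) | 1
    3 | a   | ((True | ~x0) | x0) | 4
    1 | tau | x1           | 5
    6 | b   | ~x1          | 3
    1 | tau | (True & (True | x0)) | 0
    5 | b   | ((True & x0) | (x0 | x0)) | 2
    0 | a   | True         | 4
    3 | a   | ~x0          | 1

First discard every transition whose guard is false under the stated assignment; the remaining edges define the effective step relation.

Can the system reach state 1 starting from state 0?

Answer: UNREACHABLE

Trace:
Guard filter leaves 7 enabled edge(s).
Layer 0: {0}
Layer 1: {4}  total {0,4}
Reach set: {0,4}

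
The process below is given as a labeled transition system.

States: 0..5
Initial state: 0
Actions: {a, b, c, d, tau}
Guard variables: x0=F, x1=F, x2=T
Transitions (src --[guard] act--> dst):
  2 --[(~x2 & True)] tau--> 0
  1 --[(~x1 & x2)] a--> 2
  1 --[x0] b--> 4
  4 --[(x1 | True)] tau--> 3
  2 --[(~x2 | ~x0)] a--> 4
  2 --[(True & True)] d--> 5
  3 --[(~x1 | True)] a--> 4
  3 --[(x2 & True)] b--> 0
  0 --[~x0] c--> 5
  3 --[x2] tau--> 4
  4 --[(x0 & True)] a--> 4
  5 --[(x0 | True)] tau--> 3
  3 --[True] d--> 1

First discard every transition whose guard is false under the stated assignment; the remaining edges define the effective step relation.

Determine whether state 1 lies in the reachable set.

After dropping false guards: 10 live edges.
Layer 0: {0}
Layer 1: {5}  cumulative {0,5}
Layer 2: {3}  cumulative {0,3,5}
Layer 3: {1,4}  cumulative {0,1,3,4,5}
Layer 4: {2}  cumulative {0,1,2,3,4,5}
Reach set: {0,1,2,3,4,5}
trace reaching 1: c·tau·d

Answer: REACHABLE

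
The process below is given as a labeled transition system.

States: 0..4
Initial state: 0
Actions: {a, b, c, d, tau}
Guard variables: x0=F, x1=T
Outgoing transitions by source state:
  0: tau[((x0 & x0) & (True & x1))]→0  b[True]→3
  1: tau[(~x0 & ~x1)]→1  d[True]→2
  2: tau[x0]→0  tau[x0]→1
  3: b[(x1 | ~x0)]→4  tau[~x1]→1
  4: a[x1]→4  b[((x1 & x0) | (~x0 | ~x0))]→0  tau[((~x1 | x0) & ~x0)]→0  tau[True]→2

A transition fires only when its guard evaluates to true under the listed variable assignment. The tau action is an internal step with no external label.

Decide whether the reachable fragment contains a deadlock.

Answer: DEADLOCK at state 2

Analysis:
Reach set: {0,2,3,4}
  0: b→3  [deg 1]
  2: ∅  [deadlock]
  3: b→4  [deg 1]
  4: a→4  b→0  tau→2  [deg 3]
trace reaching 2: b·b·tau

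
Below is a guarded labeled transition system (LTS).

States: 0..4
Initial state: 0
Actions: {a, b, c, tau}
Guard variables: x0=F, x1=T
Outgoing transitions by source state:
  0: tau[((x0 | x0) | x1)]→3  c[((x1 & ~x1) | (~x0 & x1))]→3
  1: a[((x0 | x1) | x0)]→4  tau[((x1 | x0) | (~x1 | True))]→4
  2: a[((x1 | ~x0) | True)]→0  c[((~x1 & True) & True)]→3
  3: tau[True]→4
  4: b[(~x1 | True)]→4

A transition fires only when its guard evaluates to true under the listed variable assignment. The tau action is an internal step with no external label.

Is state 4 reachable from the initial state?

Answer: REACHABLE

Working:
After dropping false guards: 7 live edges.
L0 = {0}
L1 = {3}  total {0,3}
L2 = {4}  total {0,3,4}
R = {0,3,4}
trace reaching 4: tau·tau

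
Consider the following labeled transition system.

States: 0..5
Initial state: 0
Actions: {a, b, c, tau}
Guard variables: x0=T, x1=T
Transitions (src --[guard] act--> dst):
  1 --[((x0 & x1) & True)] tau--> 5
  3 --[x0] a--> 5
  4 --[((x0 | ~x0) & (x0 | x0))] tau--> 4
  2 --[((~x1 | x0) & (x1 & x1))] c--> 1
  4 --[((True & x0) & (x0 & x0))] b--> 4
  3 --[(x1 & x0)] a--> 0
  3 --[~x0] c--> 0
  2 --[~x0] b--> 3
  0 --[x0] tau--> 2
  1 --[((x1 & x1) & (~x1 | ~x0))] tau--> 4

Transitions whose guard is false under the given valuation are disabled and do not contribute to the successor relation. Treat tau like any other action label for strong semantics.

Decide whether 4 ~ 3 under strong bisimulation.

Answer: NOT BISIMILAR

Working:
Refine partition for ~:
  π0 = {{0,1,2,3,4,5}}
  π1 = {{0,1},{2},{3},{4},{5}}
  π2 = {{0},{1},{2},{3},{4},{5}}
6 equivalence class(es) (converged in 3)
4∈{4}, 3∈{3}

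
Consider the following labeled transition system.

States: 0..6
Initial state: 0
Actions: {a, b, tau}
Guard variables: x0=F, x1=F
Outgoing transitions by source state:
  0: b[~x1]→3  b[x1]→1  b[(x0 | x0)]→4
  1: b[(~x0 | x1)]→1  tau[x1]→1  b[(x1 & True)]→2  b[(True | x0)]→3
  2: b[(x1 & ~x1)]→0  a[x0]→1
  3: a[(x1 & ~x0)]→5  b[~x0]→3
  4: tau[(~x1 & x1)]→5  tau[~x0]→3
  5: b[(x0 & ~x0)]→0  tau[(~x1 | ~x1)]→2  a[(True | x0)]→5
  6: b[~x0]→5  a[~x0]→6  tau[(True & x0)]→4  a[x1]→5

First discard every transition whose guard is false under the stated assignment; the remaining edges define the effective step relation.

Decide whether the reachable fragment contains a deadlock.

Reachable = {0,3}
  0: b→3  [1 out]
  3: b→3  [1 out]

Answer: DEADLOCK-FREE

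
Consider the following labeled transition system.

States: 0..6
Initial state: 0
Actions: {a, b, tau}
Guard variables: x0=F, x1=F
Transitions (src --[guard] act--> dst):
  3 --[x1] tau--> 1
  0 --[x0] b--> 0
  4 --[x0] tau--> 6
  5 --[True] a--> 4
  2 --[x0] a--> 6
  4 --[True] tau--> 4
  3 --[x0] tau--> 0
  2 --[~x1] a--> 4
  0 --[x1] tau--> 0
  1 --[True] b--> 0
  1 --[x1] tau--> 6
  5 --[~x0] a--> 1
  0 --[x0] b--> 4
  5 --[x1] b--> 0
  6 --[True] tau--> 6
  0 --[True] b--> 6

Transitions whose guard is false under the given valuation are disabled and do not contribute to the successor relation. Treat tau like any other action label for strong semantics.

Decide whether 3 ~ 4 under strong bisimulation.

Bisimulation quotient by refinement:
  P[0] = {{0,1,2,3,4,5,6}}
  P[1] = {{0,1},{2,5},{3},{4,6}}
  P[2] = {{0},{1},{2},{3},{4,6},{5}}
6 equivalence class(es) (converged in 3)
3∈{3}, 4∈{4,6}

Answer: NOT BISIMILAR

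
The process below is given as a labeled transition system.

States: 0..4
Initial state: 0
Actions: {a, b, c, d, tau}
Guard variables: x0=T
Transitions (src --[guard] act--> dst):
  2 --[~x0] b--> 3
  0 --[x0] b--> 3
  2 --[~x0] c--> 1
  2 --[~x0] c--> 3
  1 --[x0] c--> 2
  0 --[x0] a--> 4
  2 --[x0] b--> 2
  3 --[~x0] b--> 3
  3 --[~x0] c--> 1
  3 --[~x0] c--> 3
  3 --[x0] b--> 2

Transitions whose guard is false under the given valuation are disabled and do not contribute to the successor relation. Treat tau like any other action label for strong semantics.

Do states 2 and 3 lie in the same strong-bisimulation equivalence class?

Refine partition for ~:
  P[0] = {{0,1,2,3,4}}
  P[1] = {{0},{1},{2,3},{4}}
Fixed point at round 2; 4 class(es).
[2]={2,3}  [3]={2,3}

Answer: BISIMILAR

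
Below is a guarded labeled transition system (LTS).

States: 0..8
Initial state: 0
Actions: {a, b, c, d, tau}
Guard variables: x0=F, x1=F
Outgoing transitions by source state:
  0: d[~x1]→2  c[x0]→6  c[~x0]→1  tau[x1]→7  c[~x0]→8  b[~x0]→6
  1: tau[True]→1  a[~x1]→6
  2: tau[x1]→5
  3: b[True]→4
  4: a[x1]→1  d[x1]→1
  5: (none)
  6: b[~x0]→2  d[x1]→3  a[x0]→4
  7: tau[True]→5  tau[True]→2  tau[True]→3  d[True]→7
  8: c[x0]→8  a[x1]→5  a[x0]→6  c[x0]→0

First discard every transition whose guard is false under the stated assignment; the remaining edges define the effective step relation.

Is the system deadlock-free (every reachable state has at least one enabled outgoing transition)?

R = {0,1,2,6,8}
  0: b→6  c→1  c→8  d→2  [4 out]
  1: a→6  tau→1  [2 out]
  2: ∅  [deadlock]
  6: b→2  [1 out]
  8: ∅  [deadlock]
Path to 2: d

Answer: DEADLOCK at state 2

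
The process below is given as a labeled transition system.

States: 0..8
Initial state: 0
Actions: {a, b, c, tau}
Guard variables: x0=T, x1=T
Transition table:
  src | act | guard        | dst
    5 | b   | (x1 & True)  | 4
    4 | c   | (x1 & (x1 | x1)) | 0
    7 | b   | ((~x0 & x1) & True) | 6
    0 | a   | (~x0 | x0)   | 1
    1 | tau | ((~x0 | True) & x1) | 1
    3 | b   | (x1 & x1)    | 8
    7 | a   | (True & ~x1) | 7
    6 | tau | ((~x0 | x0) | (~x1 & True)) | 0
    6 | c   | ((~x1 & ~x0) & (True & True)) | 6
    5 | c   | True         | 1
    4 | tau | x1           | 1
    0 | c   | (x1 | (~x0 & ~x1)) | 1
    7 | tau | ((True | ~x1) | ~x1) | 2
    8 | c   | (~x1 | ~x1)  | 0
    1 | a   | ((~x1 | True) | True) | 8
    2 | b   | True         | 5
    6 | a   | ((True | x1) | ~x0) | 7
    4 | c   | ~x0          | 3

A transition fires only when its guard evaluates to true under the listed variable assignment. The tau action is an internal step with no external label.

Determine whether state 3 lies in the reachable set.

Answer: UNREACHABLE

Analysis:
13 transition(s) survive guard evaluation.
Layer 0: {0}
Layer 1: {1}  now seen {0,1}
Layer 2: {8}  now seen {0,1,8}
Reach set: {0,1,8}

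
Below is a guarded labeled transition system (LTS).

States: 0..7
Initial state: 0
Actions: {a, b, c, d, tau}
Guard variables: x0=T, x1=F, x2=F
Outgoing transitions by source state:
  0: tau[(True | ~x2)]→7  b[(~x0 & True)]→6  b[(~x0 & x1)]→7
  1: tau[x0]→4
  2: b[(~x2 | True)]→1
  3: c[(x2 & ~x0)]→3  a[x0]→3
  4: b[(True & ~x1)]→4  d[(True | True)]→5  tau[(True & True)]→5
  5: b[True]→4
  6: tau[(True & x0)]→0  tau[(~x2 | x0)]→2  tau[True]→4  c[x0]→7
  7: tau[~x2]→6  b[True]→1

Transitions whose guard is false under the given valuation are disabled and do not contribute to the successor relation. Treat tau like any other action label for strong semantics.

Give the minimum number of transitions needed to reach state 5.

Answer: 4

Working:
Breadth-first toward 5:
  L0 = {0}
  L1 = {7}
  L2 = {1,6}
  L3 = {2,4}
  L4 = {5}
first hit 5 at d=4 via tau·b·tau·d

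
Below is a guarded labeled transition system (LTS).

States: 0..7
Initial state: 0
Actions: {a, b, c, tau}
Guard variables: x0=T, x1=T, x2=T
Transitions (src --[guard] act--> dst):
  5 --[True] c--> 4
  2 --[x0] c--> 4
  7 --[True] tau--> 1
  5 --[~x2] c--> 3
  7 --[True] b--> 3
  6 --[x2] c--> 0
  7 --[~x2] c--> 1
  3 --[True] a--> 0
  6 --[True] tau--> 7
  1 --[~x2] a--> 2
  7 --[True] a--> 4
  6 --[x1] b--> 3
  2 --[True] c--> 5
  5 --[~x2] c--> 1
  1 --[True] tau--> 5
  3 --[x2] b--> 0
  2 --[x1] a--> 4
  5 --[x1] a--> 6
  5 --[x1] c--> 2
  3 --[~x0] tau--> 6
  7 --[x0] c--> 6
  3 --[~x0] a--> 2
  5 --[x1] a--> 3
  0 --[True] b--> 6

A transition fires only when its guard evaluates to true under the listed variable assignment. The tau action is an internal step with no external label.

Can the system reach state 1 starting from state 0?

After dropping false guards: 18 live edges.
depth 0: {0}
depth 1: {6}  now seen {0,6}
depth 2: {3,7}  now seen {0,3,6,7}
depth 3: {1,4}  now seen {0,1,3,4,6,7}
depth 4: {5}  now seen {0,1,3,4,5,6,7}
depth 5: {2}  now seen {0,1,2,3,4,5,6,7}
Reach set: {0,1,2,3,4,5,6,7}
trace reaching 1: b·tau·tau

Answer: REACHABLE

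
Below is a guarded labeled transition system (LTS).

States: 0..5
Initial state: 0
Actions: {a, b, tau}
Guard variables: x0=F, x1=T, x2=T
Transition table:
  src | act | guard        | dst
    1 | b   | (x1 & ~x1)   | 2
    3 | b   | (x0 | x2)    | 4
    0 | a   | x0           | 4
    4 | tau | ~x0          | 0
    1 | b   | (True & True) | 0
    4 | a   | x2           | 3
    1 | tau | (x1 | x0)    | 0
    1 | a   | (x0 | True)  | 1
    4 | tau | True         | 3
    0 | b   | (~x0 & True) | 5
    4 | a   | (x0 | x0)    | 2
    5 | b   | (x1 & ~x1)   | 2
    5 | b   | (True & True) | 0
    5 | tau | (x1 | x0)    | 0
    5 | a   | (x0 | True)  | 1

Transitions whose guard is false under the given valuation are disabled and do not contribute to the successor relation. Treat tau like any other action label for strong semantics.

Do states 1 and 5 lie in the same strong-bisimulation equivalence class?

Refine partition for ~:
  round 0: {{0,1,2,3,4,5}}
  round 1: {{0,3},{1,5},{2},{4}}
  round 2: {{0},{1,5},{2},{3},{4}}
Fixed point at round 3; 5 class(es).
class of 1: {1,5}; class of 5: {1,5}

Answer: BISIMILAR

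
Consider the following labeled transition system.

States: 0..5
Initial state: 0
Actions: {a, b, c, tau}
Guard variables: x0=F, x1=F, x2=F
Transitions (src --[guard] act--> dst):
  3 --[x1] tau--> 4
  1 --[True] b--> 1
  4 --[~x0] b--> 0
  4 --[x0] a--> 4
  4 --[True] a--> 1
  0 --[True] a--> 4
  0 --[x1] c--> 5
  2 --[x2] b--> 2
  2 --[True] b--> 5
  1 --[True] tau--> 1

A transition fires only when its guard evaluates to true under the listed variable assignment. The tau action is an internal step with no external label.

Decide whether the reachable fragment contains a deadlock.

Answer: DEADLOCK-FREE

Trace:
Reachable = {0,1,4}
  0: a→4  [deg 1]
  1: b→1  tau→1  [deg 2]
  4: a→1  b→0  [deg 2]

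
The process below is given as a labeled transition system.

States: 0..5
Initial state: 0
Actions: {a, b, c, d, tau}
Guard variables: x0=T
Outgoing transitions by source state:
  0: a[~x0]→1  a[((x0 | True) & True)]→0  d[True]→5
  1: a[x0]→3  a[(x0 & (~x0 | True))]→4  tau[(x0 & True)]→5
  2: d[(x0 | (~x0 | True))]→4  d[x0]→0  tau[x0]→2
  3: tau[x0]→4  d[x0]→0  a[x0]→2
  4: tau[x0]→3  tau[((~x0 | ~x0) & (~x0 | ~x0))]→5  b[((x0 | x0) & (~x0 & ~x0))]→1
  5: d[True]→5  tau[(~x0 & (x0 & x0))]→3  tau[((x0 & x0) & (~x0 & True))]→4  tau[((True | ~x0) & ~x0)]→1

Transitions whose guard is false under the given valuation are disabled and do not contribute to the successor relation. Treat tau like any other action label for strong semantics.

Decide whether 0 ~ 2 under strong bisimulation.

Compute ~ classes (split until stable):
  π0 = {{0,1,2,3,4,5}}
  π1 = {{0},{1},{2},{3},{4},{5}}
stable after 2 split(s): 6 block(s)
class of 0: {0}; class of 2: {2}

Answer: NOT BISIMILAR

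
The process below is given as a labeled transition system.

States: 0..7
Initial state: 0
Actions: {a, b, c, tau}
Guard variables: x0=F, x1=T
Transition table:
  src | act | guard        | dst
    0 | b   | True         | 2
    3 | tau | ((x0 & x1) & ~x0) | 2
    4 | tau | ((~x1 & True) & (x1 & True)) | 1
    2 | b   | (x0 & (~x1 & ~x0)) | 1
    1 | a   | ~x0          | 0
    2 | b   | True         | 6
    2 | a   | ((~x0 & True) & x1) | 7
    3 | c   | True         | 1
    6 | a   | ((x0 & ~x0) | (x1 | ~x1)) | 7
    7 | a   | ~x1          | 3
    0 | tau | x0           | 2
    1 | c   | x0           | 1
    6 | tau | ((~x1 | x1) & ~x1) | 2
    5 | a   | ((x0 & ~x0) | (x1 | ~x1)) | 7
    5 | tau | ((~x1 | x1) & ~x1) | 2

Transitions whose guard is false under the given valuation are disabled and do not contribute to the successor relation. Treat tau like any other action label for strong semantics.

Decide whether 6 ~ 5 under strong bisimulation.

Compute ~ classes (split until stable):
  P[0] = {{0,1,2,3,4,5,6,7}}
  P[1] = {{0},{1,5,6},{2},{3},{4,7}}
  P[2] = {{0},{1},{2},{3},{4,7},{5,6}}
stable after 3 split(s): 6 block(s)
6∈{5,6}, 5∈{5,6}

Answer: BISIMILAR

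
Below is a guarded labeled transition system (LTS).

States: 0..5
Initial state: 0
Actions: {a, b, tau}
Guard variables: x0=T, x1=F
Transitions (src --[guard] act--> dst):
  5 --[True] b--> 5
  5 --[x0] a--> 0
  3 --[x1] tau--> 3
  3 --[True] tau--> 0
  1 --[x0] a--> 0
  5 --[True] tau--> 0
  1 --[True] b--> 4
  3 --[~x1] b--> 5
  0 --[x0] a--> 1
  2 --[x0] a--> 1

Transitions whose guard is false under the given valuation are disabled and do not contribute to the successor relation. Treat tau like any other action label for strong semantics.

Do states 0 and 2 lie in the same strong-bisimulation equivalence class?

Answer: BISIMILAR

Trace:
Bisimulation quotient by refinement:
  π0 = {{0,1,2,3,4,5}}
  π1 = {{0,2},{1},{3},{4},{5}}
Fixed point at round 2; 5 class(es).
0∈{0,2}, 2∈{0,2}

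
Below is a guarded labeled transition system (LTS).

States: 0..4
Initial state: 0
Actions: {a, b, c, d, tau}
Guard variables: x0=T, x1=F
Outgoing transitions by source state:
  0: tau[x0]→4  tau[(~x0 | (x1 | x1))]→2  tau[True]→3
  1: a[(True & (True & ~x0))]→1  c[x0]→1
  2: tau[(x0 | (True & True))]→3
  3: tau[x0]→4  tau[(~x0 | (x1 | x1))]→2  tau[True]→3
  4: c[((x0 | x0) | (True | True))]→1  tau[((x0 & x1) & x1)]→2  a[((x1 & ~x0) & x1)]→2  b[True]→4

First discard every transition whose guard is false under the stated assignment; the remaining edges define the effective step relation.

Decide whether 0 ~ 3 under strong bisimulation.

Refine partition for ~:
  π0 = {{0,1,2,3,4}}
  π1 = {{0,2,3},{1},{4}}
  π2 = {{0,3},{1},{2},{4}}
Fixed point at round 3; 4 class(es).
[0]={0,3}  [3]={0,3}

Answer: BISIMILAR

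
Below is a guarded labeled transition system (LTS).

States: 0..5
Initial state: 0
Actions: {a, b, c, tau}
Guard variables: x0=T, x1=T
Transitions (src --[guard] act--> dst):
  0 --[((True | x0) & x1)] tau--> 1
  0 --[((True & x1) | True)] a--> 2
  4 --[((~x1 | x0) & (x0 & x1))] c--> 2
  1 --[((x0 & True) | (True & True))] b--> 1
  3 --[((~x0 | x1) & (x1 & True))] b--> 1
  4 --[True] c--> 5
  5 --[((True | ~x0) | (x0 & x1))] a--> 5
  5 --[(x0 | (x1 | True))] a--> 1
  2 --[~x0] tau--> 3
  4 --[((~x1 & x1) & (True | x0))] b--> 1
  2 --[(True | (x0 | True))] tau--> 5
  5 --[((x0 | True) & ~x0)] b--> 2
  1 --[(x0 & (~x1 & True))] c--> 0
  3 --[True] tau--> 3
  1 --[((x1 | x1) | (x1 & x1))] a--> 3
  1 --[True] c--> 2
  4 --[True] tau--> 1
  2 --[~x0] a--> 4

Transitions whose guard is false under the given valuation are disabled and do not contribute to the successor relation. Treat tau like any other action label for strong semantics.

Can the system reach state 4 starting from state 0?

After dropping false guards: 13 live edges.
L0 = {0}
L1 = {1,2}  total {0,1,2}
L2 = {3,5}  total {0,1,2,3,5}
Reach set: {0,1,2,3,5}

Answer: UNREACHABLE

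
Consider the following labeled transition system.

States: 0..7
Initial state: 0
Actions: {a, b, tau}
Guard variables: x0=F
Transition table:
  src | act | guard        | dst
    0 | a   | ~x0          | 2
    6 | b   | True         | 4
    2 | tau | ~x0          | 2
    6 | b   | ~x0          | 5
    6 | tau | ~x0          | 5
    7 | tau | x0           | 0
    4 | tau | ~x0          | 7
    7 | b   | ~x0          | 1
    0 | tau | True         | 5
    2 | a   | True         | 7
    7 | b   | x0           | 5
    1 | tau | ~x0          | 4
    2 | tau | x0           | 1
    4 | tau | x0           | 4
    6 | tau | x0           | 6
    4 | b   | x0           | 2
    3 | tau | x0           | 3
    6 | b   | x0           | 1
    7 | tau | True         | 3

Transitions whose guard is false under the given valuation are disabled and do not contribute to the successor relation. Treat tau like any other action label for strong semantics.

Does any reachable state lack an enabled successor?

R = {0,1,2,3,4,5,7}
  0: a→2  tau→5  [2 exit(s)]
  1: tau→4  [1 exit(s)]
  2: a→7  tau→2  [2 exit(s)]
  3: ∅  [no exit]
  4: tau→7  [1 exit(s)]
  5: ∅  [no exit]
  7: b→1  tau→3  [2 exit(s)]
Path to 3: a·a·tau

Answer: DEADLOCK at state 3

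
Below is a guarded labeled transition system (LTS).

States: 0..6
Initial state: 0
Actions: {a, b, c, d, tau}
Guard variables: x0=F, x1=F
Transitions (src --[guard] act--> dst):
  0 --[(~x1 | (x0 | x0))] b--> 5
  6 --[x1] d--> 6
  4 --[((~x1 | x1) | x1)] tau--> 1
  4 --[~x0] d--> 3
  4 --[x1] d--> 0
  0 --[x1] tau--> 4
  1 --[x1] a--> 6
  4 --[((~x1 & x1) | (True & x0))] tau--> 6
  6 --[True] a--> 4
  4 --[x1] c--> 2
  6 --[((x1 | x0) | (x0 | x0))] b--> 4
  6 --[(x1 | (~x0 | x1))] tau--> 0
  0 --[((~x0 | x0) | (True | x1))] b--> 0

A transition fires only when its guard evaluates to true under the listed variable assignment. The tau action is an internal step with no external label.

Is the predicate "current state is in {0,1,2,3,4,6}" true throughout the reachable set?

Answer: INVARIANT VIOLATED at state 5

Analysis:
Inv-set: {0,1,2,3,4,6}
R = {0,5}
  0: ok
  5: ✗ unsafe
counterexample path to 5: b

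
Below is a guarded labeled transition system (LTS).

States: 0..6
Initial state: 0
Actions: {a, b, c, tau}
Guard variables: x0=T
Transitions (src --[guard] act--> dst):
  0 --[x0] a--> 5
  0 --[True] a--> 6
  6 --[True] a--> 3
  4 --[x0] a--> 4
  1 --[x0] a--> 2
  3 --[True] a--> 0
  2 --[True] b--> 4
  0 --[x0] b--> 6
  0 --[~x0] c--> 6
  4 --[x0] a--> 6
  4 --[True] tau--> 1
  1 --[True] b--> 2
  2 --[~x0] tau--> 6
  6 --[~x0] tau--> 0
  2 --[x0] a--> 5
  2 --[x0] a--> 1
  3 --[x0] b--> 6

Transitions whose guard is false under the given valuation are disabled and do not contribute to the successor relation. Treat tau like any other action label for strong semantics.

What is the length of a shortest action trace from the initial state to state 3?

Answer: 2

Working:
Breadth-first toward 3:
  L0 = {0}
  L1 = {5,6}
  L2 = {3}
first hit 3 at d=2 via a·a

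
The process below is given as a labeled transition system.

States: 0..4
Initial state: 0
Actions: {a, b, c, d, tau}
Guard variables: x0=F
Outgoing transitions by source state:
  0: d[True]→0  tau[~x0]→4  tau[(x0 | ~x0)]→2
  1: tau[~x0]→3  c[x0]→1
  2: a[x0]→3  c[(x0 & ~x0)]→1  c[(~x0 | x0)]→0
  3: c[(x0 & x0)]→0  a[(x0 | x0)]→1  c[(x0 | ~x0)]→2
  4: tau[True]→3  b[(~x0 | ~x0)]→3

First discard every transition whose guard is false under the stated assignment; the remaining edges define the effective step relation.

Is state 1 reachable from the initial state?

Answer: UNREACHABLE

Trace:
After dropping false guards: 8 live edges.
Layer 0: {0}
Layer 1: {2,4}  total {0,2,4}
Layer 2: {3}  total {0,2,3,4}
Reachable = {0,2,3,4}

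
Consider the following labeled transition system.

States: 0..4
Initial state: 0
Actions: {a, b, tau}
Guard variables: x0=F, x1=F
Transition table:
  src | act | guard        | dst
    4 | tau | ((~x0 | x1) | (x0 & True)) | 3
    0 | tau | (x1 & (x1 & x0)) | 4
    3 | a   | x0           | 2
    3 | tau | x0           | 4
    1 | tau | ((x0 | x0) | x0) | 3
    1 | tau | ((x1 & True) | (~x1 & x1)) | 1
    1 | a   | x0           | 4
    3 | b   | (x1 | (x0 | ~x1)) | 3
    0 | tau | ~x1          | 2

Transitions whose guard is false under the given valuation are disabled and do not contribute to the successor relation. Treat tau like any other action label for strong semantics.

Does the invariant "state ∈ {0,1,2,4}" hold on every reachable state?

Inv-set: {0,1,2,4}
Reachable = {0,2}
  0: ok
  2: ok

Answer: INVARIANT HOLDS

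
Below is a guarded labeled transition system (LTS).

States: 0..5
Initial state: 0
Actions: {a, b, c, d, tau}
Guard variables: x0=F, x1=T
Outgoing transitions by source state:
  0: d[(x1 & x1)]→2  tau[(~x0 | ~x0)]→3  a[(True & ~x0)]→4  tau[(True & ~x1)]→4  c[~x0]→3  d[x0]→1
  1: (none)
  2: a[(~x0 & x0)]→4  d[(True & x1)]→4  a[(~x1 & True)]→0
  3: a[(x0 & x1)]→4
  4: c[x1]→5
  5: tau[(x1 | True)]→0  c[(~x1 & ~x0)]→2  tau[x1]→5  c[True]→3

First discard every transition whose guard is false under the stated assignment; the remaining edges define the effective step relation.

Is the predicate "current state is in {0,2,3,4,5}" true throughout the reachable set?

Safe = {0,2,3,4,5}
R = {0,2,3,4,5}
  0: safe
  2: safe
  3: safe
  4: safe
  5: safe

Answer: INVARIANT HOLDS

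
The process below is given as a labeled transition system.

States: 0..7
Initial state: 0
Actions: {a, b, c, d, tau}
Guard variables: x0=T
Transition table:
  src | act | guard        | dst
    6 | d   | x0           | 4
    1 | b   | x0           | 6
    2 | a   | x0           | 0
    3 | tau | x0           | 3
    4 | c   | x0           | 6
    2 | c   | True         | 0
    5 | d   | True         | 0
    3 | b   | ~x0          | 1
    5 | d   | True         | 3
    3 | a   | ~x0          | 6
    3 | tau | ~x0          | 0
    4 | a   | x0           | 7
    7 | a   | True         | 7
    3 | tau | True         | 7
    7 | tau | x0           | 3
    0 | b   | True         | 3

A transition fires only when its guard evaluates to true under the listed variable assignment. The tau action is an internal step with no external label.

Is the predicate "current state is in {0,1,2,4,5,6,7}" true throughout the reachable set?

Answer: INVARIANT VIOLATED at state 3

Trace:
Inv-set: {0,1,2,4,5,6,7}
Reach set: {0,3,7}
  0: ✓
  3: outside
  7: ✓
counterexample path to 3: b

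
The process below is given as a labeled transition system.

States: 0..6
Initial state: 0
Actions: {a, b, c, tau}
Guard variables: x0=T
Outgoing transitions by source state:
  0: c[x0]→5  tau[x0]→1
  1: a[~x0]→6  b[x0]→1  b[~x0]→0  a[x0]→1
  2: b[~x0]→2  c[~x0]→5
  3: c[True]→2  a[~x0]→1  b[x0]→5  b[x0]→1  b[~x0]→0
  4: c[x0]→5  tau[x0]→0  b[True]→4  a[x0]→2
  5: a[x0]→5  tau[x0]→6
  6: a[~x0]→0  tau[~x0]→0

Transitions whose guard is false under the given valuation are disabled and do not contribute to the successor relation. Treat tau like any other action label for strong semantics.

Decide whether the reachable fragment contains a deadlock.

Reachable = {0,1,5,6}
  0: c→5  tau→1  [2 out]
  1: a→1  b→1  [2 out]
  5: a→5  tau→6  [2 out]
  6: ∅  [STUCK]
trace reaching 6: c·tau

Answer: DEADLOCK at state 6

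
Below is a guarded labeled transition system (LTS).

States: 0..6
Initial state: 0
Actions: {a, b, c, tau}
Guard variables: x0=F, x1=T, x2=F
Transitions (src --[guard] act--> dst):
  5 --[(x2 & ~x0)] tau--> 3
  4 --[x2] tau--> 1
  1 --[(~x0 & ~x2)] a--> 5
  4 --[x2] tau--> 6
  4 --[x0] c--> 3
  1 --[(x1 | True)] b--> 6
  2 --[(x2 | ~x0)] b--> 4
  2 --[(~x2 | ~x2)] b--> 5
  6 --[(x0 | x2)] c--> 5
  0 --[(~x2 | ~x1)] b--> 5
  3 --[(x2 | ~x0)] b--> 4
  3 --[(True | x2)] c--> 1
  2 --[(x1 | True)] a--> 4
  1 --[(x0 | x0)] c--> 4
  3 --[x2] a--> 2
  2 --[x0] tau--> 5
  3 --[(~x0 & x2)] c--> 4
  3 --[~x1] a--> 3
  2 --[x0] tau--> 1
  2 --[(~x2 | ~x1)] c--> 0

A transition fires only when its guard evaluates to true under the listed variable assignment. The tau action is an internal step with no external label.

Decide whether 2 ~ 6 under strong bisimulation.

Answer: NOT BISIMILAR

Working:
Refine partition for ~:
  P[0] = {{0,1,2,3,4,5,6}}
  P[1] = {{0},{1},{2},{3},{4,5,6}}
5 equivalence class(es) (converged in 2)
2∈{2}, 6∈{4,5,6}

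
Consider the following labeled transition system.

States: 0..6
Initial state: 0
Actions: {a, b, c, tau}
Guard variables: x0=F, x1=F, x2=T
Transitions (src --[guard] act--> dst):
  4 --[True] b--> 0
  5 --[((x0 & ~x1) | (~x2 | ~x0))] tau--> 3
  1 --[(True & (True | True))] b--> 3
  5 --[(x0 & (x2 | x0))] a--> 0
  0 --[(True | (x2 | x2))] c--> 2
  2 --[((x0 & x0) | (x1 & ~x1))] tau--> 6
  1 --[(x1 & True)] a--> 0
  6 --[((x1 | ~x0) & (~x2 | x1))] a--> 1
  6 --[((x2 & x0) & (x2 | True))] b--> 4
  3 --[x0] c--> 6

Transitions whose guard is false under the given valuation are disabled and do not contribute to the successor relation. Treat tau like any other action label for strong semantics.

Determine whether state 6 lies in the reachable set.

Answer: UNREACHABLE

Trace:
After dropping false guards: 4 live edges.
L0 = {0}
L1 = {2}  now seen {0,2}
R = {0,2}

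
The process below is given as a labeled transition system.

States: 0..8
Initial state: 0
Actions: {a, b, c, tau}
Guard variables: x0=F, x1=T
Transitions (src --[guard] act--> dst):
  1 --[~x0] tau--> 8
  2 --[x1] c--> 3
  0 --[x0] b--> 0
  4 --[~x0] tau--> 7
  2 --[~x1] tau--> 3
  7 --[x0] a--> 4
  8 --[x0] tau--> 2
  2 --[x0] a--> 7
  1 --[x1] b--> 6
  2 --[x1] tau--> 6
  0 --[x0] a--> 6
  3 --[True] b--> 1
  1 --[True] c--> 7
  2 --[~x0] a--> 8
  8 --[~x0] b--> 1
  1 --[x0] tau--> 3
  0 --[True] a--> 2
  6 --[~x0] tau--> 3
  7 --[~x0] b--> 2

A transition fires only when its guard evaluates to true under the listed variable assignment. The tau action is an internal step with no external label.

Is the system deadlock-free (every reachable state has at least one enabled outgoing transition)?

Answer: DEADLOCK-FREE

Trace:
Reach set: {0,1,2,3,6,7,8}
  0: a→2  [deg 1]
  1: b→6  c→7  tau→8  [deg 3]
  2: a→8  c→3  tau→6  [deg 3]
  3: b→1  [deg 1]
  6: tau→3  [deg 1]
  7: b→2  [deg 1]
  8: b→1  [deg 1]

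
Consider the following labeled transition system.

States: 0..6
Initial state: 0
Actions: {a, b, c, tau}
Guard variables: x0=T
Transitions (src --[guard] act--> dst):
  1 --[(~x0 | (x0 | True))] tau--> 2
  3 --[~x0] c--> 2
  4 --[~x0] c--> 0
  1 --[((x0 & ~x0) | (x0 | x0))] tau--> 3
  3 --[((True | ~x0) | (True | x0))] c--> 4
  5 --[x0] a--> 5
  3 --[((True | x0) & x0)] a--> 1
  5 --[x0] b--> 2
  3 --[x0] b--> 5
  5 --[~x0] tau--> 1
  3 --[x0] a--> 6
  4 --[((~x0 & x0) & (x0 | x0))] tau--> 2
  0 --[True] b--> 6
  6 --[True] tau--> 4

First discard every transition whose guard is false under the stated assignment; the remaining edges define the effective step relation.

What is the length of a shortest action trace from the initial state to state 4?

BFS to 4:
  Layer 0: {0}
  Layer 1: {6}
  Layer 2: {4}
depth(4)=2, e.g. b·tau

Answer: 2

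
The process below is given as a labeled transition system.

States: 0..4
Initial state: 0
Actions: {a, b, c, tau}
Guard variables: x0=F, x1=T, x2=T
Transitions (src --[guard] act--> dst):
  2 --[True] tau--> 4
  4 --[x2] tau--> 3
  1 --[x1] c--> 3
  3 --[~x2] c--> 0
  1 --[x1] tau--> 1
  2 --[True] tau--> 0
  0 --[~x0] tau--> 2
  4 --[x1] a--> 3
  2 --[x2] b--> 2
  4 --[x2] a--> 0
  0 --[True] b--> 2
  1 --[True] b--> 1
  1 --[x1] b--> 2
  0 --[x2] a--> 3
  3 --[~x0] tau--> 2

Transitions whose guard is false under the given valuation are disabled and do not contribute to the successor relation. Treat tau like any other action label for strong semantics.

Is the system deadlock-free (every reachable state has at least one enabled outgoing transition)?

Answer: DEADLOCK-FREE

Working:
Reachable = {0,2,3,4}
  0: a→3  b→2  tau→2  [3 out]
  2: b→2  tau→0  tau→4  [3 out]
  3: tau→2  [1 out]
  4: a→0  a→3  tau→3  [3 out]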